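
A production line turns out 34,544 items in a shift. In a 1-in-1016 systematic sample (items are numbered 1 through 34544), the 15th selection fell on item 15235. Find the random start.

1011

k = 1016
r = 15235 − (15−1)×1016 = 15235 − 14224 = 1011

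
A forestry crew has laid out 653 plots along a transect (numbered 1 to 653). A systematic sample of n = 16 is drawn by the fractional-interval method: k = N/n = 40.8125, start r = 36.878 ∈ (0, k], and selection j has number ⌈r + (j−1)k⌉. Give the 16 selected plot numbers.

j=1: r + 0k = 36.878 → ⌈·⌉ = 37
j=2: r + 1k = 77.6905 → ⌈·⌉ = 78
j=3: r + 2k = 118.503 → ⌈·⌉ = 119
j=4: r + 3k = 159.3155 → ⌈·⌉ = 160
j=5: r + 4k = 200.128 → ⌈·⌉ = 201
j=6: r + 5k = 240.9405 → ⌈·⌉ = 241
j=7: r + 6k = 281.753 → ⌈·⌉ = 282
j=8: r + 7k = 322.5655 → ⌈·⌉ = 323
j=9: r + 8k = 363.378 → ⌈·⌉ = 364
j=10: r + 9k = 404.1905 → ⌈·⌉ = 405
j=11: r + 10k = 445.003 → ⌈·⌉ = 446
j=12: r + 11k = 485.8155 → ⌈·⌉ = 486
j=13: r + 12k = 526.628 → ⌈·⌉ = 527
j=14: r + 13k = 567.4405 → ⌈·⌉ = 568
j=15: r + 14k = 608.253 → ⌈·⌉ = 609
j=16: r + 15k = 649.0655 → ⌈·⌉ = 650

37, 78, 119, 160, 201, 241, 282, 323, 364, 405, 446, 486, 527, 568, 609, 650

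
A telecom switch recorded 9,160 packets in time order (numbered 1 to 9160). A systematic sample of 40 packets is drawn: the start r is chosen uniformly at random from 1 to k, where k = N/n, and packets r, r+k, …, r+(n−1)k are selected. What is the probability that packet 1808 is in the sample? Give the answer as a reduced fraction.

k = 9160/40 = 229.
Packet 1808 is selected iff r ≡ 1808 (mod 229); exactly one such r in {1,…,229}.
Inclusion probability = 1/229.

1/229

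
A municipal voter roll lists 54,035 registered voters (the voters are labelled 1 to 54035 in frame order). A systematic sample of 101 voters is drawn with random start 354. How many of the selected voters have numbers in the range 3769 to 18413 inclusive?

k = 54035/101 = 535
First selection ≥ 3769: 354 + ⌈(3769−354)/535⌉·535 = 354 + 7×535 = 4099
Last selection ≤ 18413: 354 + ⌊(18413−354)/535⌋·535 = 354 + 33×535 = 18009
Count = 33 − 7 + 1 = 27

27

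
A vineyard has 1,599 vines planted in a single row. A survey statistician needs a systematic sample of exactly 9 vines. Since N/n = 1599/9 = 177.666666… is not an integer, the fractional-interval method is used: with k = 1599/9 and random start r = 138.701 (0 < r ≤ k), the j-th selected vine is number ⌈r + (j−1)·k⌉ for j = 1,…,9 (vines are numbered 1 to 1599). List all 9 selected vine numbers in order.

j=1: r + 0k = 138.701 → ⌈·⌉ = 139
j=2: r + 1k = 316.367666… → ⌈·⌉ = 317
j=3: r + 2k = 494.034333… → ⌈·⌉ = 495
j=4: r + 3k = 671.701 → ⌈·⌉ = 672
j=5: r + 4k = 849.367666… → ⌈·⌉ = 850
j=6: r + 5k = 1027.034333… → ⌈·⌉ = 1028
j=7: r + 6k = 1204.701 → ⌈·⌉ = 1205
j=8: r + 7k = 1382.367666… → ⌈·⌉ = 1383
j=9: r + 8k = 1560.034333… → ⌈·⌉ = 1561

139, 317, 495, 672, 850, 1028, 1205, 1383, 1561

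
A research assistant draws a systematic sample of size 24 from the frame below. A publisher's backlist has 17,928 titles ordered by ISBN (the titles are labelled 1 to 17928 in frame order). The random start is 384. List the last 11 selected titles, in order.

10095, 10842, 11589, 12336, 13083, 13830, 14577, 15324, 16071, 16818, 17565

k = N/n = 17928/24 = 747
14th selection = 384 + 13×747 = 10095
15th: 10095 + 747 = 10842
16th: 10842 + 747 = 11589
17th: 11589 + 747 = 12336
18th: 12336 + 747 = 13083
19th: 13083 + 747 = 13830
20th: 13830 + 747 = 14577
21st: 14577 + 747 = 15324
22nd: 15324 + 747 = 16071
23rd: 16071 + 747 = 16818
24th: 16818 + 747 = 17565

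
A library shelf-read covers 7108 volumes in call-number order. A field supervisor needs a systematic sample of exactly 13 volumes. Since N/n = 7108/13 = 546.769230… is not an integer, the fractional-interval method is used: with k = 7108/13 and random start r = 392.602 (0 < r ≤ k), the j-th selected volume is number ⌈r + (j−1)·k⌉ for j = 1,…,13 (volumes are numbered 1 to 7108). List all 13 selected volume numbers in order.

393, 940, 1487, 2033, 2580, 3127, 3674, 4220, 4767, 5314, 5861, 6408, 6954

j=1: r + 0k = 392.602 → ⌈·⌉ = 393
j=2: r + 1k = 939.371230… → ⌈·⌉ = 940
j=3: r + 2k = 1486.140461… → ⌈·⌉ = 1487
j=4: r + 3k = 2032.909692… → ⌈·⌉ = 2033
j=5: r + 4k = 2579.678923… → ⌈·⌉ = 2580
j=6: r + 5k = 3126.448153… → ⌈·⌉ = 3127
j=7: r + 6k = 3673.217384… → ⌈·⌉ = 3674
j=8: r + 7k = 4219.986615… → ⌈·⌉ = 4220
j=9: r + 8k = 4766.755846… → ⌈·⌉ = 4767
j=10: r + 9k = 5313.525076… → ⌈·⌉ = 5314
j=11: r + 10k = 5860.294307… → ⌈·⌉ = 5861
j=12: r + 11k = 6407.063538… → ⌈·⌉ = 6408
j=13: r + 12k = 6953.832769… → ⌈·⌉ = 6954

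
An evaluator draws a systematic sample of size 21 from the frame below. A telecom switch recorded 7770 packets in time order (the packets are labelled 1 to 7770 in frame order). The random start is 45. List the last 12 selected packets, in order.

k = N/n = 7770/21 = 370
10th selection = 45 + 9×370 = 3375
11th: 3375 + 370 = 3745
12th: 3745 + 370 = 4115
13th: 4115 + 370 = 4485
14th: 4485 + 370 = 4855
15th: 4855 + 370 = 5225
16th: 5225 + 370 = 5595
17th: 5595 + 370 = 5965
18th: 5965 + 370 = 6335
19th: 6335 + 370 = 6705
20th: 6705 + 370 = 7075
21st: 7075 + 370 = 7445

3375, 3745, 4115, 4485, 4855, 5225, 5595, 5965, 6335, 6705, 7075, 7445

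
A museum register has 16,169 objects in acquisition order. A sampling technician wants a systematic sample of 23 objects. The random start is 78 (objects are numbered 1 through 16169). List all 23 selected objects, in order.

78, 781, 1484, 2187, 2890, 3593, 4296, 4999, 5702, 6405, 7108, 7811, 8514, 9217, 9920, 10623, 11326, 12029, 12732, 13435, 14138, 14841, 15544

k = N/n = 16169/23 = 703
object 1: 78
object 2: 78 + 703 = 781
object 3: 781 + 703 = 1484
object 4: 1484 + 703 = 2187
object 5: 2187 + 703 = 2890
object 6: 2890 + 703 = 3593
object 7: 3593 + 703 = 4296
object 8: 4296 + 703 = 4999
object 9: 4999 + 703 = 5702
object 10: 5702 + 703 = 6405
object 11: 6405 + 703 = 7108
object 12: 7108 + 703 = 7811
object 13: 7811 + 703 = 8514
object 14: 8514 + 703 = 9217
object 15: 9217 + 703 = 9920
object 16: 9920 + 703 = 10623
object 17: 10623 + 703 = 11326
object 18: 11326 + 703 = 12029
object 19: 12029 + 703 = 12732
object 20: 12732 + 703 = 13435
object 21: 13435 + 703 = 14138
object 22: 14138 + 703 = 14841
object 23: 14841 + 703 = 15544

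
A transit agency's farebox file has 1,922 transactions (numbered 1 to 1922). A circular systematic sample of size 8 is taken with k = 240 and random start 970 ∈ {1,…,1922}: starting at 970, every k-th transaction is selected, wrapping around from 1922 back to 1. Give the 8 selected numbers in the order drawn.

970, 1210, 1450, 1690, 8, 248, 488, 728

Selection 1: 970
Selection 2: 970 + 240 = 1210
Selection 3: 1210 + 240 = 1450
Selection 4: 1450 + 240 = 1690
Selection 5: 1690 + 240 = 1930 → 1930 − 1922 = 8
Selection 6: 8 + 240 = 248
Selection 7: 248 + 240 = 488
Selection 8: 488 + 240 = 728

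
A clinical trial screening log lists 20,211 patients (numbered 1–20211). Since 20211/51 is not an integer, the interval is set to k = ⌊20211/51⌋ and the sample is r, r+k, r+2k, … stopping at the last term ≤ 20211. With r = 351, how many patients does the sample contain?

k = ⌊20211/51⌋ = 396
Achieved size = ⌊(20211 − 351)/396⌋ + 1 = ⌊19860/396⌋ + 1 = 50 + 1 = 51
(last selection: 351 + 50×396 = 20151 ≤ 20211; next would be 20547 > 20211)

51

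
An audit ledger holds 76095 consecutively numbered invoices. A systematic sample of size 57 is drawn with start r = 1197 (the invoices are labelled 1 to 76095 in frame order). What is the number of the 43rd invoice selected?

k = 76095/57 = 1335
43rd selection = r + (43−1)·k = 1197 + 42×1335 = 1197 + 56070 = 57267

57267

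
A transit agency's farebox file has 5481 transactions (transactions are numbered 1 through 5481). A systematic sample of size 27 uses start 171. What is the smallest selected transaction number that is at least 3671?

3825

k = 5481/27 = 203
Steps past start: ⌈(3671 − 171)/203⌉ = ⌈3500/203⌉ = 18
Selected transaction: 171 + 18×203 = 3825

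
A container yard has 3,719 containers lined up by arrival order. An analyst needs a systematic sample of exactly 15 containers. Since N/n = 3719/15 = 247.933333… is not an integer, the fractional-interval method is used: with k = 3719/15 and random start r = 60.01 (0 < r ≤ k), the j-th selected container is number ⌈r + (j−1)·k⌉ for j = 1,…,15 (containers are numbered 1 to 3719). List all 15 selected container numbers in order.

61, 308, 556, 804, 1052, 1300, 1548, 1796, 2044, 2292, 2540, 2788, 3036, 3284, 3532

j=1: r + 0k = 60.01 → ⌈·⌉ = 61
j=2: r + 1k = 307.943333… → ⌈·⌉ = 308
j=3: r + 2k = 555.876666… → ⌈·⌉ = 556
j=4: r + 3k = 803.81 → ⌈·⌉ = 804
j=5: r + 4k = 1051.743333… → ⌈·⌉ = 1052
j=6: r + 5k = 1299.676666… → ⌈·⌉ = 1300
j=7: r + 6k = 1547.61 → ⌈·⌉ = 1548
j=8: r + 7k = 1795.543333… → ⌈·⌉ = 1796
j=9: r + 8k = 2043.476666… → ⌈·⌉ = 2044
j=10: r + 9k = 2291.41 → ⌈·⌉ = 2292
j=11: r + 10k = 2539.343333… → ⌈·⌉ = 2540
j=12: r + 11k = 2787.276666… → ⌈·⌉ = 2788
j=13: r + 12k = 3035.21 → ⌈·⌉ = 3036
j=14: r + 13k = 3283.143333… → ⌈·⌉ = 3284
j=15: r + 14k = 3531.076666… → ⌈·⌉ = 3532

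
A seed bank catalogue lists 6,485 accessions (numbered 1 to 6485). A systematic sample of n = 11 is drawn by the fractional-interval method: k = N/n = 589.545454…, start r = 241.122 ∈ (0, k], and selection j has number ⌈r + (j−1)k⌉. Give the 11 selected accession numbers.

242, 831, 1421, 2010, 2600, 3189, 3779, 4368, 4958, 5548, 6137

j=1: r + 0k = 241.122 → ⌈·⌉ = 242
j=2: r + 1k = 830.667454… → ⌈·⌉ = 831
j=3: r + 2k = 1420.212909… → ⌈·⌉ = 1421
j=4: r + 3k = 2009.758363… → ⌈·⌉ = 2010
j=5: r + 4k = 2599.303818… → ⌈·⌉ = 2600
j=6: r + 5k = 3188.849272… → ⌈·⌉ = 3189
j=7: r + 6k = 3778.394727… → ⌈·⌉ = 3779
j=8: r + 7k = 4367.940181… → ⌈·⌉ = 4368
j=9: r + 8k = 4957.485636… → ⌈·⌉ = 4958
j=10: r + 9k = 5547.031090… → ⌈·⌉ = 5548
j=11: r + 10k = 6136.576545… → ⌈·⌉ = 6137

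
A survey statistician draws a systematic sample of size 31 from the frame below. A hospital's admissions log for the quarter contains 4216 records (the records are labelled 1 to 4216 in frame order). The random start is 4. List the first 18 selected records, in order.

k = N/n = 4216/31 = 136
record 1: 4
record 2: 4 + 136 = 140
record 3: 140 + 136 = 276
record 4: 276 + 136 = 412
record 5: 412 + 136 = 548
record 6: 548 + 136 = 684
record 7: 684 + 136 = 820
record 8: 820 + 136 = 956
record 9: 956 + 136 = 1092
record 10: 1092 + 136 = 1228
record 11: 1228 + 136 = 1364
record 12: 1364 + 136 = 1500
record 13: 1500 + 136 = 1636
record 14: 1636 + 136 = 1772
record 15: 1772 + 136 = 1908
record 16: 1908 + 136 = 2044
record 17: 2044 + 136 = 2180
record 18: 2180 + 136 = 2316

4, 140, 276, 412, 548, 684, 820, 956, 1092, 1228, 1364, 1500, 1636, 1772, 1908, 2044, 2180, 2316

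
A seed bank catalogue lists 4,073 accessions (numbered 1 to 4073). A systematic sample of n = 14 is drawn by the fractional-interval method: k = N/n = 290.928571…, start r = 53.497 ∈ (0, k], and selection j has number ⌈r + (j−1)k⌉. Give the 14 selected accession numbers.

j=1: r + 0k = 53.497 → ⌈·⌉ = 54
j=2: r + 1k = 344.425571… → ⌈·⌉ = 345
j=3: r + 2k = 635.354142… → ⌈·⌉ = 636
j=4: r + 3k = 926.282714… → ⌈·⌉ = 927
j=5: r + 4k = 1217.211285… → ⌈·⌉ = 1218
j=6: r + 5k = 1508.139857… → ⌈·⌉ = 1509
j=7: r + 6k = 1799.068428… → ⌈·⌉ = 1800
j=8: r + 7k = 2089.997 → ⌈·⌉ = 2090
j=9: r + 8k = 2380.925571… → ⌈·⌉ = 2381
j=10: r + 9k = 2671.854142… → ⌈·⌉ = 2672
j=11: r + 10k = 2962.782714… → ⌈·⌉ = 2963
j=12: r + 11k = 3253.711285… → ⌈·⌉ = 3254
j=13: r + 12k = 3544.639857… → ⌈·⌉ = 3545
j=14: r + 13k = 3835.568428… → ⌈·⌉ = 3836

54, 345, 636, 927, 1218, 1509, 1800, 2090, 2381, 2672, 2963, 3254, 3545, 3836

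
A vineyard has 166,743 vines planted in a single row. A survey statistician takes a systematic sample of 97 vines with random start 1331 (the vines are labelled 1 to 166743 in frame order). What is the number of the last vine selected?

166355

k = 166743/97 = 1719
97th selection = r + (97−1)·k = 1331 + 96×1719 = 1331 + 165024 = 166355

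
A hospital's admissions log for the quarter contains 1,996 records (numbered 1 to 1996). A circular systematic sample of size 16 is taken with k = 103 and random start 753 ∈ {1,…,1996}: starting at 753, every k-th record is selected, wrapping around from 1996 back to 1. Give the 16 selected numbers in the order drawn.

Selection 1: 753
Selection 2: 753 + 103 = 856
Selection 3: 856 + 103 = 959
Selection 4: 959 + 103 = 1062
Selection 5: 1062 + 103 = 1165
Selection 6: 1165 + 103 = 1268
Selection 7: 1268 + 103 = 1371
Selection 8: 1371 + 103 = 1474
Selection 9: 1474 + 103 = 1577
Selection 10: 1577 + 103 = 1680
Selection 11: 1680 + 103 = 1783
Selection 12: 1783 + 103 = 1886
Selection 13: 1886 + 103 = 1989
Selection 14: 1989 + 103 = 2092 → 2092 − 1996 = 96
Selection 15: 96 + 103 = 199
Selection 16: 199 + 103 = 302

753, 856, 959, 1062, 1165, 1268, 1371, 1474, 1577, 1680, 1783, 1886, 1989, 96, 199, 302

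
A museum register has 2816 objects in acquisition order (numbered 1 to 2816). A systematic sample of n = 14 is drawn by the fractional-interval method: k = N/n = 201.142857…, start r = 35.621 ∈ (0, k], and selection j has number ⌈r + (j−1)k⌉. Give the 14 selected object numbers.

36, 237, 438, 640, 841, 1042, 1243, 1444, 1645, 1846, 2048, 2249, 2450, 2651

j=1: r + 0k = 35.621 → ⌈·⌉ = 36
j=2: r + 1k = 236.763857… → ⌈·⌉ = 237
j=3: r + 2k = 437.906714… → ⌈·⌉ = 438
j=4: r + 3k = 639.049571… → ⌈·⌉ = 640
j=5: r + 4k = 840.192428… → ⌈·⌉ = 841
j=6: r + 5k = 1041.335285… → ⌈·⌉ = 1042
j=7: r + 6k = 1242.478142… → ⌈·⌉ = 1243
j=8: r + 7k = 1443.621 → ⌈·⌉ = 1444
j=9: r + 8k = 1644.763857… → ⌈·⌉ = 1645
j=10: r + 9k = 1845.906714… → ⌈·⌉ = 1846
j=11: r + 10k = 2047.049571… → ⌈·⌉ = 2048
j=12: r + 11k = 2248.192428… → ⌈·⌉ = 2249
j=13: r + 12k = 2449.335285… → ⌈·⌉ = 2450
j=14: r + 13k = 2650.478142… → ⌈·⌉ = 2651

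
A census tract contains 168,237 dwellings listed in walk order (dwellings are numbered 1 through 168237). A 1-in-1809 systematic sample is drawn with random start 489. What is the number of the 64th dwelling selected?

k = 1809
64th selection = r + (64−1)·k = 489 + 63×1809 = 489 + 113967 = 114456

114456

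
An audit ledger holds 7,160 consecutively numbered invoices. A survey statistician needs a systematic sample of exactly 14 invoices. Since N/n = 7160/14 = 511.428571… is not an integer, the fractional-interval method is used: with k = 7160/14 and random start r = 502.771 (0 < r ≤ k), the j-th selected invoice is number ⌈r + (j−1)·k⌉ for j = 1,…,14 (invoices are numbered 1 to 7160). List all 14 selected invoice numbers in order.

503, 1015, 1526, 2038, 2549, 3060, 3572, 4083, 4595, 5106, 5618, 6129, 6640, 7152

j=1: r + 0k = 502.771 → ⌈·⌉ = 503
j=2: r + 1k = 1014.199571… → ⌈·⌉ = 1015
j=3: r + 2k = 1525.628142… → ⌈·⌉ = 1526
j=4: r + 3k = 2037.056714… → ⌈·⌉ = 2038
j=5: r + 4k = 2548.485285… → ⌈·⌉ = 2549
j=6: r + 5k = 3059.913857… → ⌈·⌉ = 3060
j=7: r + 6k = 3571.342428… → ⌈·⌉ = 3572
j=8: r + 7k = 4082.771 → ⌈·⌉ = 4083
j=9: r + 8k = 4594.199571… → ⌈·⌉ = 4595
j=10: r + 9k = 5105.628142… → ⌈·⌉ = 5106
j=11: r + 10k = 5617.056714… → ⌈·⌉ = 5618
j=12: r + 11k = 6128.485285… → ⌈·⌉ = 6129
j=13: r + 12k = 6639.913857… → ⌈·⌉ = 6640
j=14: r + 13k = 7151.342428… → ⌈·⌉ = 7152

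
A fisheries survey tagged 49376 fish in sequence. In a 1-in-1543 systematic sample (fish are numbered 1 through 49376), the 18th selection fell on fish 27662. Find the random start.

k = 1543
r = 27662 − (18−1)×1543 = 27662 − 26231 = 1431

1431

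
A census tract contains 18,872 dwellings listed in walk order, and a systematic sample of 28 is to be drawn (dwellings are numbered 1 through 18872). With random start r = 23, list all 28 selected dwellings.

k = N/n = 18872/28 = 674
dwelling 1: 23
dwelling 2: 23 + 674 = 697
dwelling 3: 697 + 674 = 1371
dwelling 4: 1371 + 674 = 2045
dwelling 5: 2045 + 674 = 2719
dwelling 6: 2719 + 674 = 3393
dwelling 7: 3393 + 674 = 4067
dwelling 8: 4067 + 674 = 4741
dwelling 9: 4741 + 674 = 5415
dwelling 10: 5415 + 674 = 6089
dwelling 11: 6089 + 674 = 6763
dwelling 12: 6763 + 674 = 7437
dwelling 13: 7437 + 674 = 8111
dwelling 14: 8111 + 674 = 8785
dwelling 15: 8785 + 674 = 9459
dwelling 16: 9459 + 674 = 10133
dwelling 17: 10133 + 674 = 10807
dwelling 18: 10807 + 674 = 11481
dwelling 19: 11481 + 674 = 12155
dwelling 20: 12155 + 674 = 12829
dwelling 21: 12829 + 674 = 13503
dwelling 22: 13503 + 674 = 14177
dwelling 23: 14177 + 674 = 14851
dwelling 24: 14851 + 674 = 15525
dwelling 25: 15525 + 674 = 16199
dwelling 26: 16199 + 674 = 16873
dwelling 27: 16873 + 674 = 17547
dwelling 28: 17547 + 674 = 18221

23, 697, 1371, 2045, 2719, 3393, 4067, 4741, 5415, 6089, 6763, 7437, 8111, 8785, 9459, 10133, 10807, 11481, 12155, 12829, 13503, 14177, 14851, 15525, 16199, 16873, 17547, 18221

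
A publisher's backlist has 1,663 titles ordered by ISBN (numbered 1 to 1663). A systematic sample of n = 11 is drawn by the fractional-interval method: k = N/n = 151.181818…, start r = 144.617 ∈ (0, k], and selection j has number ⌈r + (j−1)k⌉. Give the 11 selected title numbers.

145, 296, 447, 599, 750, 901, 1052, 1203, 1355, 1506, 1657

j=1: r + 0k = 144.617 → ⌈·⌉ = 145
j=2: r + 1k = 295.798818… → ⌈·⌉ = 296
j=3: r + 2k = 446.980636… → ⌈·⌉ = 447
j=4: r + 3k = 598.162454… → ⌈·⌉ = 599
j=5: r + 4k = 749.344272… → ⌈·⌉ = 750
j=6: r + 5k = 900.526090… → ⌈·⌉ = 901
j=7: r + 6k = 1051.707909… → ⌈·⌉ = 1052
j=8: r + 7k = 1202.889727… → ⌈·⌉ = 1203
j=9: r + 8k = 1354.071545… → ⌈·⌉ = 1355
j=10: r + 9k = 1505.253363… → ⌈·⌉ = 1506
j=11: r + 10k = 1656.435181… → ⌈·⌉ = 1657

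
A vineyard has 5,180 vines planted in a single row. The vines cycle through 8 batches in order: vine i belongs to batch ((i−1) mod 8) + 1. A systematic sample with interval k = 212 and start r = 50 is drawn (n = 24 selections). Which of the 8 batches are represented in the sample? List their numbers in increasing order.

2, 6

Consecutive selections differ by k = 212, so their batch numbers differ by 212 mod 8 = 4.
gcd(212, 8) = 4, so the sample visits 8/4 = 2 distinct residues mod 8.
Start 50 is batch 2; the batches hit are 2, 6.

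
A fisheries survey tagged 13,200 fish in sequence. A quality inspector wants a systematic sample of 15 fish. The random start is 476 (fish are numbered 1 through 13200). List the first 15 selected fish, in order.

k = N/n = 13200/15 = 880
fish 1: 476
fish 2: 476 + 880 = 1356
fish 3: 1356 + 880 = 2236
fish 4: 2236 + 880 = 3116
fish 5: 3116 + 880 = 3996
fish 6: 3996 + 880 = 4876
fish 7: 4876 + 880 = 5756
fish 8: 5756 + 880 = 6636
fish 9: 6636 + 880 = 7516
fish 10: 7516 + 880 = 8396
fish 11: 8396 + 880 = 9276
fish 12: 9276 + 880 = 10156
fish 13: 10156 + 880 = 11036
fish 14: 11036 + 880 = 11916
fish 15: 11916 + 880 = 12796

476, 1356, 2236, 3116, 3996, 4876, 5756, 6636, 7516, 8396, 9276, 10156, 11036, 11916, 12796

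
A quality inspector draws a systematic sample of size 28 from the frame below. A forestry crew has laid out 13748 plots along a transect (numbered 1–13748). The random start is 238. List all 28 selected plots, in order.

k = N/n = 13748/28 = 491
plot 1: 238
plot 2: 238 + 491 = 729
plot 3: 729 + 491 = 1220
plot 4: 1220 + 491 = 1711
plot 5: 1711 + 491 = 2202
plot 6: 2202 + 491 = 2693
plot 7: 2693 + 491 = 3184
plot 8: 3184 + 491 = 3675
plot 9: 3675 + 491 = 4166
plot 10: 4166 + 491 = 4657
plot 11: 4657 + 491 = 5148
plot 12: 5148 + 491 = 5639
plot 13: 5639 + 491 = 6130
plot 14: 6130 + 491 = 6621
plot 15: 6621 + 491 = 7112
plot 16: 7112 + 491 = 7603
plot 17: 7603 + 491 = 8094
plot 18: 8094 + 491 = 8585
plot 19: 8585 + 491 = 9076
plot 20: 9076 + 491 = 9567
plot 21: 9567 + 491 = 10058
plot 22: 10058 + 491 = 10549
plot 23: 10549 + 491 = 11040
plot 24: 11040 + 491 = 11531
plot 25: 11531 + 491 = 12022
plot 26: 12022 + 491 = 12513
plot 27: 12513 + 491 = 13004
plot 28: 13004 + 491 = 13495

238, 729, 1220, 1711, 2202, 2693, 3184, 3675, 4166, 4657, 5148, 5639, 6130, 6621, 7112, 7603, 8094, 8585, 9076, 9567, 10058, 10549, 11040, 11531, 12022, 12513, 13004, 13495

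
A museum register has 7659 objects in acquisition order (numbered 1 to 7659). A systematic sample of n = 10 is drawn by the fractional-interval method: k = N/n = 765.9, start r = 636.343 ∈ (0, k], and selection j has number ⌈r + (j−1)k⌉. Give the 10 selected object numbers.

j=1: r + 0k = 636.343 → ⌈·⌉ = 637
j=2: r + 1k = 1402.243 → ⌈·⌉ = 1403
j=3: r + 2k = 2168.143 → ⌈·⌉ = 2169
j=4: r + 3k = 2934.043 → ⌈·⌉ = 2935
j=5: r + 4k = 3699.943 → ⌈·⌉ = 3700
j=6: r + 5k = 4465.843 → ⌈·⌉ = 4466
j=7: r + 6k = 5231.743 → ⌈·⌉ = 5232
j=8: r + 7k = 5997.643 → ⌈·⌉ = 5998
j=9: r + 8k = 6763.543 → ⌈·⌉ = 6764
j=10: r + 9k = 7529.443 → ⌈·⌉ = 7530

637, 1403, 2169, 2935, 3700, 4466, 5232, 5998, 6764, 7530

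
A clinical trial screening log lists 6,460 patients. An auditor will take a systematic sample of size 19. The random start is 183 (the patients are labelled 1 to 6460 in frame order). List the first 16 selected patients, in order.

183, 523, 863, 1203, 1543, 1883, 2223, 2563, 2903, 3243, 3583, 3923, 4263, 4603, 4943, 5283

k = N/n = 6460/19 = 340
patient 1: 183
patient 2: 183 + 340 = 523
patient 3: 523 + 340 = 863
patient 4: 863 + 340 = 1203
patient 5: 1203 + 340 = 1543
patient 6: 1543 + 340 = 1883
patient 7: 1883 + 340 = 2223
patient 8: 2223 + 340 = 2563
patient 9: 2563 + 340 = 2903
patient 10: 2903 + 340 = 3243
patient 11: 3243 + 340 = 3583
patient 12: 3583 + 340 = 3923
patient 13: 3923 + 340 = 4263
patient 14: 4263 + 340 = 4603
patient 15: 4603 + 340 = 4943
patient 16: 4943 + 340 = 5283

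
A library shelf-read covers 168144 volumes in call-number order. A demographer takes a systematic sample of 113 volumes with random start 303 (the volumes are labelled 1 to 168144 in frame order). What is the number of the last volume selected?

166959

k = 168144/113 = 1488
113th selection = r + (113−1)·k = 303 + 112×1488 = 303 + 166656 = 166959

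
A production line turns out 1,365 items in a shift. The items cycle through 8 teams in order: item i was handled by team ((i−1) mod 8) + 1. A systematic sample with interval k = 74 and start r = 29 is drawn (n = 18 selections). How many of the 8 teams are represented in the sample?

Consecutive selections differ by k = 74, so their team numbers differ by 74 mod 8 = 2.
gcd(74, 8) = 2, so the sample visits 8/2 = 4 distinct residues mod 8.
Start 29 is team 5; the teams hit are 1, 3, 5, 7.

4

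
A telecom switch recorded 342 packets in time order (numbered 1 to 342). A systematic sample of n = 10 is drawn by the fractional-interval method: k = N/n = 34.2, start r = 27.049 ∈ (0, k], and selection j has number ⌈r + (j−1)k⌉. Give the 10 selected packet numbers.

j=1: r + 0k = 27.049 → ⌈·⌉ = 28
j=2: r + 1k = 61.249 → ⌈·⌉ = 62
j=3: r + 2k = 95.449 → ⌈·⌉ = 96
j=4: r + 3k = 129.649 → ⌈·⌉ = 130
j=5: r + 4k = 163.849 → ⌈·⌉ = 164
j=6: r + 5k = 198.049 → ⌈·⌉ = 199
j=7: r + 6k = 232.249 → ⌈·⌉ = 233
j=8: r + 7k = 266.449 → ⌈·⌉ = 267
j=9: r + 8k = 300.649 → ⌈·⌉ = 301
j=10: r + 9k = 334.849 → ⌈·⌉ = 335

28, 62, 96, 130, 164, 199, 233, 267, 301, 335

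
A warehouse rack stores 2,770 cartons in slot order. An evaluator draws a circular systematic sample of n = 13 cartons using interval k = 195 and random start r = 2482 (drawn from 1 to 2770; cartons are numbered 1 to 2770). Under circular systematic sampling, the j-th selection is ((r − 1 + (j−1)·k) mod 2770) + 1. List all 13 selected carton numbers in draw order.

2482, 2677, 102, 297, 492, 687, 882, 1077, 1272, 1467, 1662, 1857, 2052

Selection 1: 2482
Selection 2: 2482 + 195 = 2677
Selection 3: 2677 + 195 = 2872 → 2872 − 2770 = 102
Selection 4: 102 + 195 = 297
Selection 5: 297 + 195 = 492
Selection 6: 492 + 195 = 687
Selection 7: 687 + 195 = 882
Selection 8: 882 + 195 = 1077
Selection 9: 1077 + 195 = 1272
Selection 10: 1272 + 195 = 1467
Selection 11: 1467 + 195 = 1662
Selection 12: 1662 + 195 = 1857
Selection 13: 1857 + 195 = 2052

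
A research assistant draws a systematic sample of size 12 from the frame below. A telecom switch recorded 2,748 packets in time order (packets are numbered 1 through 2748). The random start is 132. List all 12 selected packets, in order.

132, 361, 590, 819, 1048, 1277, 1506, 1735, 1964, 2193, 2422, 2651

k = N/n = 2748/12 = 229
packet 1: 132
packet 2: 132 + 229 = 361
packet 3: 361 + 229 = 590
packet 4: 590 + 229 = 819
packet 5: 819 + 229 = 1048
packet 6: 1048 + 229 = 1277
packet 7: 1277 + 229 = 1506
packet 8: 1506 + 229 = 1735
packet 9: 1735 + 229 = 1964
packet 10: 1964 + 229 = 2193
packet 11: 2193 + 229 = 2422
packet 12: 2422 + 229 = 2651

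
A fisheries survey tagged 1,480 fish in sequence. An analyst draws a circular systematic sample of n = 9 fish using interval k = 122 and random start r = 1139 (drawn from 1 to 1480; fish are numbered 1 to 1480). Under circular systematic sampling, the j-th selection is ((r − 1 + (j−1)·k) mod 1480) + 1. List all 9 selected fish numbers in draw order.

1139, 1261, 1383, 25, 147, 269, 391, 513, 635

Selection 1: 1139
Selection 2: 1139 + 122 = 1261
Selection 3: 1261 + 122 = 1383
Selection 4: 1383 + 122 = 1505 → 1505 − 1480 = 25
Selection 5: 25 + 122 = 147
Selection 6: 147 + 122 = 269
Selection 7: 269 + 122 = 391
Selection 8: 391 + 122 = 513
Selection 9: 513 + 122 = 635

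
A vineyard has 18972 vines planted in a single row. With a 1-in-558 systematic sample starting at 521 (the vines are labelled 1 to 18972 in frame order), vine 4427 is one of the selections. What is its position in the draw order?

8

k = 558
position = (4427 − 521)/558 + 1 = 3906/558 + 1 = 7 + 1 = 8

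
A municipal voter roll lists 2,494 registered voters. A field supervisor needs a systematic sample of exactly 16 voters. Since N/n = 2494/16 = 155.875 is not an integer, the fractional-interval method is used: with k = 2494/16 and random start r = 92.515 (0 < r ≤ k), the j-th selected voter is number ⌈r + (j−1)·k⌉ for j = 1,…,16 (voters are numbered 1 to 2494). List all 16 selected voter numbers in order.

j=1: r + 0k = 92.515 → ⌈·⌉ = 93
j=2: r + 1k = 248.39 → ⌈·⌉ = 249
j=3: r + 2k = 404.265 → ⌈·⌉ = 405
j=4: r + 3k = 560.14 → ⌈·⌉ = 561
j=5: r + 4k = 716.015 → ⌈·⌉ = 717
j=6: r + 5k = 871.89 → ⌈·⌉ = 872
j=7: r + 6k = 1027.765 → ⌈·⌉ = 1028
j=8: r + 7k = 1183.64 → ⌈·⌉ = 1184
j=9: r + 8k = 1339.515 → ⌈·⌉ = 1340
j=10: r + 9k = 1495.39 → ⌈·⌉ = 1496
j=11: r + 10k = 1651.265 → ⌈·⌉ = 1652
j=12: r + 11k = 1807.14 → ⌈·⌉ = 1808
j=13: r + 12k = 1963.015 → ⌈·⌉ = 1964
j=14: r + 13k = 2118.89 → ⌈·⌉ = 2119
j=15: r + 14k = 2274.765 → ⌈·⌉ = 2275
j=16: r + 15k = 2430.64 → ⌈·⌉ = 2431

93, 249, 405, 561, 717, 872, 1028, 1184, 1340, 1496, 1652, 1808, 1964, 2119, 2275, 2431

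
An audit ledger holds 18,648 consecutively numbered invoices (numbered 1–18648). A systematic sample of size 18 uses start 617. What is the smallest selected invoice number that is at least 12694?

k = 18648/18 = 1036
Steps past start: ⌈(12694 − 617)/1036⌉ = ⌈12077/1036⌉ = 12
Selected invoice: 617 + 12×1036 = 13049

13049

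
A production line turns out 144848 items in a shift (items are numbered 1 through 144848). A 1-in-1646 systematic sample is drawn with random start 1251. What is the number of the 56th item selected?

k = 1646
56th selection = r + (56−1)·k = 1251 + 55×1646 = 1251 + 90530 = 91781

91781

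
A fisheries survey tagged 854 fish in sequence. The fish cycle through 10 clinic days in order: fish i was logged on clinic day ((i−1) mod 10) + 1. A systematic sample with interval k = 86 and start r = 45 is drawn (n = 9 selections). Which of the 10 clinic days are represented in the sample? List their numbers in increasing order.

Consecutive selections differ by k = 86, so their clinic day numbers differ by 86 mod 10 = 6.
gcd(86, 10) = 2, so the sample visits 10/2 = 5 distinct residues mod 10.
Start 45 is clinic day 5; the clinic days hit are 1, 3, 5, 7, 9.

1, 3, 5, 7, 9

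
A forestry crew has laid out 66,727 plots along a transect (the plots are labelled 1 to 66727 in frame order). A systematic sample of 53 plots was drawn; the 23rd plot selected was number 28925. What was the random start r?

1227

k = 66727/53 = 1259
r = 28925 − (23−1)×1259 = 28925 − 27698 = 1227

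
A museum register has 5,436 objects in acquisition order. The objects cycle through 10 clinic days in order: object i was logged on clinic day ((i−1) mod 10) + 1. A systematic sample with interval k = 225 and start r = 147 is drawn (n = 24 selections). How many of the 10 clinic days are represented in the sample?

Consecutive selections differ by k = 225, so their clinic day numbers differ by 225 mod 10 = 5.
gcd(225, 10) = 5, so the sample visits 10/5 = 2 distinct residues mod 10.
Start 147 is clinic day 7; the clinic days hit are 2, 7.

2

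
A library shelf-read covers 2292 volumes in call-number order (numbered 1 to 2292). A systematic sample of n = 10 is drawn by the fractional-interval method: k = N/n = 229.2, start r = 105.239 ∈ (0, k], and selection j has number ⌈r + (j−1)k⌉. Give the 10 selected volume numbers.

106, 335, 564, 793, 1023, 1252, 1481, 1710, 1939, 2169

j=1: r + 0k = 105.239 → ⌈·⌉ = 106
j=2: r + 1k = 334.439 → ⌈·⌉ = 335
j=3: r + 2k = 563.639 → ⌈·⌉ = 564
j=4: r + 3k = 792.839 → ⌈·⌉ = 793
j=5: r + 4k = 1022.039 → ⌈·⌉ = 1023
j=6: r + 5k = 1251.239 → ⌈·⌉ = 1252
j=7: r + 6k = 1480.439 → ⌈·⌉ = 1481
j=8: r + 7k = 1709.639 → ⌈·⌉ = 1710
j=9: r + 8k = 1938.839 → ⌈·⌉ = 1939
j=10: r + 9k = 2168.039 → ⌈·⌉ = 2169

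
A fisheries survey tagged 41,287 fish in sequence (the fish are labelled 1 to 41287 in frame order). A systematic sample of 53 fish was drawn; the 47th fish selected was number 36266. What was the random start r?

k = 41287/53 = 779
r = 36266 − (47−1)×779 = 36266 − 35834 = 432

432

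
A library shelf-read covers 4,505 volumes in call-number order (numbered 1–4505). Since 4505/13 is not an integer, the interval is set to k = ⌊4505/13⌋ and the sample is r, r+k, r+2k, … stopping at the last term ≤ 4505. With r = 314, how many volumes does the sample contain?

13

k = ⌊4505/13⌋ = 346
Achieved size = ⌊(4505 − 314)/346⌋ + 1 = ⌊4191/346⌋ + 1 = 12 + 1 = 13
(last selection: 314 + 12×346 = 4466 ≤ 4505; next would be 4812 > 4505)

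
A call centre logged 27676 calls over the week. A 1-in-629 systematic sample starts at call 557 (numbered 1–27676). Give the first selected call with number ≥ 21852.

k = 629
Steps past start: ⌈(21852 − 557)/629⌉ = ⌈21295/629⌉ = 34
Selected call: 557 + 34×629 = 21943

21943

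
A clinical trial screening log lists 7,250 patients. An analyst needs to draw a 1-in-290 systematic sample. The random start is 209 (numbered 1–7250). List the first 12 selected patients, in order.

209, 499, 789, 1079, 1369, 1659, 1949, 2239, 2529, 2819, 3109, 3399

patient 1: 209
patient 2: 209 + 290 = 499
patient 3: 499 + 290 = 789
patient 4: 789 + 290 = 1079
patient 5: 1079 + 290 = 1369
patient 6: 1369 + 290 = 1659
patient 7: 1659 + 290 = 1949
patient 8: 1949 + 290 = 2239
patient 9: 2239 + 290 = 2529
patient 10: 2529 + 290 = 2819
patient 11: 2819 + 290 = 3109
patient 12: 3109 + 290 = 3399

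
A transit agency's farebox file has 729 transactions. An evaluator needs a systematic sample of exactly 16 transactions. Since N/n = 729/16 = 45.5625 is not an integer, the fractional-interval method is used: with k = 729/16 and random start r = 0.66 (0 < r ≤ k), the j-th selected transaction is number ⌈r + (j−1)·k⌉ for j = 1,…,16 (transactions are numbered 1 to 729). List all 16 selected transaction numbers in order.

1, 47, 92, 138, 183, 229, 275, 320, 366, 411, 457, 502, 548, 593, 639, 685

j=1: r + 0k = 0.66 → ⌈·⌉ = 1
j=2: r + 1k = 46.2225 → ⌈·⌉ = 47
j=3: r + 2k = 91.785 → ⌈·⌉ = 92
j=4: r + 3k = 137.3475 → ⌈·⌉ = 138
j=5: r + 4k = 182.91 → ⌈·⌉ = 183
j=6: r + 5k = 228.4725 → ⌈·⌉ = 229
j=7: r + 6k = 274.035 → ⌈·⌉ = 275
j=8: r + 7k = 319.5975 → ⌈·⌉ = 320
j=9: r + 8k = 365.16 → ⌈·⌉ = 366
j=10: r + 9k = 410.7225 → ⌈·⌉ = 411
j=11: r + 10k = 456.285 → ⌈·⌉ = 457
j=12: r + 11k = 501.8475 → ⌈·⌉ = 502
j=13: r + 12k = 547.41 → ⌈·⌉ = 548
j=14: r + 13k = 592.9725 → ⌈·⌉ = 593
j=15: r + 14k = 638.535 → ⌈·⌉ = 639
j=16: r + 15k = 684.0975 → ⌈·⌉ = 685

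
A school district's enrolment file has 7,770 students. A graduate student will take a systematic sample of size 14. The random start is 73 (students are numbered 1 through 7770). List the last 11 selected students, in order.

k = N/n = 7770/14 = 555
4th selection = 73 + 3×555 = 1738
5th: 1738 + 555 = 2293
6th: 2293 + 555 = 2848
7th: 2848 + 555 = 3403
8th: 3403 + 555 = 3958
9th: 3958 + 555 = 4513
10th: 4513 + 555 = 5068
11th: 5068 + 555 = 5623
12th: 5623 + 555 = 6178
13th: 6178 + 555 = 6733
14th: 6733 + 555 = 7288

1738, 2293, 2848, 3403, 3958, 4513, 5068, 5623, 6178, 6733, 7288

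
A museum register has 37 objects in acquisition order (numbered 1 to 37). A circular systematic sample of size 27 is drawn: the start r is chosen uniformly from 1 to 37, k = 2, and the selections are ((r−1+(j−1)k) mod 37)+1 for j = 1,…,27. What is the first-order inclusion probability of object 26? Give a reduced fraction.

For each position j, as r ranges over 1…37 the j-th selection hits every object exactly once, so object 26 is selected for exactly 27 of the 37 starts.
Inclusion probability = 27/37.

27/37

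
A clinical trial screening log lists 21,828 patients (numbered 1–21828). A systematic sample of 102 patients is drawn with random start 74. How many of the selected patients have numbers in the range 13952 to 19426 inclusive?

26

k = 21828/102 = 214
First selection ≥ 13952: 74 + ⌈(13952−74)/214⌉·214 = 74 + 65×214 = 13984
Last selection ≤ 19426: 74 + ⌊(19426−74)/214⌋·214 = 74 + 90×214 = 19334
Count = 90 − 65 + 1 = 26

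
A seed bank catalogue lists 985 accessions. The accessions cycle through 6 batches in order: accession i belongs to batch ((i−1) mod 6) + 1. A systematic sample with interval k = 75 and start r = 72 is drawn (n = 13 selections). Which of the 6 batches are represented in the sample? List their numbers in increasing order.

3, 6

Consecutive selections differ by k = 75, so their batch numbers differ by 75 mod 6 = 3.
gcd(75, 6) = 3, so the sample visits 6/3 = 2 distinct residues mod 6.
Start 72 is batch 6; the batches hit are 3, 6.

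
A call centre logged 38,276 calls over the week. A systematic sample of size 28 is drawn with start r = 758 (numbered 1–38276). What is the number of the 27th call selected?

k = 38276/28 = 1367
27th selection = r + (27−1)·k = 758 + 26×1367 = 758 + 35542 = 36300

36300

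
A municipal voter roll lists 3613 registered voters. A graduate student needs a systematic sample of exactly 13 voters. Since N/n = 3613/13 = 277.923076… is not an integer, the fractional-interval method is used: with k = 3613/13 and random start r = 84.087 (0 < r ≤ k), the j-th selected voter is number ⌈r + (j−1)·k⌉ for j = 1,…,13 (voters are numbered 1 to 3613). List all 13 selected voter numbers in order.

j=1: r + 0k = 84.087 → ⌈·⌉ = 85
j=2: r + 1k = 362.010076… → ⌈·⌉ = 363
j=3: r + 2k = 639.933153… → ⌈·⌉ = 640
j=4: r + 3k = 917.856230… → ⌈·⌉ = 918
j=5: r + 4k = 1195.779307… → ⌈·⌉ = 1196
j=6: r + 5k = 1473.702384… → ⌈·⌉ = 1474
j=7: r + 6k = 1751.625461… → ⌈·⌉ = 1752
j=8: r + 7k = 2029.548538… → ⌈·⌉ = 2030
j=9: r + 8k = 2307.471615… → ⌈·⌉ = 2308
j=10: r + 9k = 2585.394692… → ⌈·⌉ = 2586
j=11: r + 10k = 2863.317769… → ⌈·⌉ = 2864
j=12: r + 11k = 3141.240846… → ⌈·⌉ = 3142
j=13: r + 12k = 3419.163923… → ⌈·⌉ = 3420

85, 363, 640, 918, 1196, 1474, 1752, 2030, 2308, 2586, 2864, 3142, 3420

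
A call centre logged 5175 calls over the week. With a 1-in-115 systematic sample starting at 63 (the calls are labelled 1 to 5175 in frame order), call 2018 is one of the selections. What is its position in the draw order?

18

k = 115
position = (2018 − 63)/115 + 1 = 1955/115 + 1 = 17 + 1 = 18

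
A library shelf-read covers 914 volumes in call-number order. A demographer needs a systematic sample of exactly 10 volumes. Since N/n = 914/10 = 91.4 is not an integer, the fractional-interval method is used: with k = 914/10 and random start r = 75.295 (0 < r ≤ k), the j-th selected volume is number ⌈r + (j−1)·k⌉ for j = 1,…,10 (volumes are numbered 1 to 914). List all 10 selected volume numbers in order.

76, 167, 259, 350, 441, 533, 624, 716, 807, 898

j=1: r + 0k = 75.295 → ⌈·⌉ = 76
j=2: r + 1k = 166.695 → ⌈·⌉ = 167
j=3: r + 2k = 258.095 → ⌈·⌉ = 259
j=4: r + 3k = 349.495 → ⌈·⌉ = 350
j=5: r + 4k = 440.895 → ⌈·⌉ = 441
j=6: r + 5k = 532.295 → ⌈·⌉ = 533
j=7: r + 6k = 623.695 → ⌈·⌉ = 624
j=8: r + 7k = 715.095 → ⌈·⌉ = 716
j=9: r + 8k = 806.495 → ⌈·⌉ = 807
j=10: r + 9k = 897.895 → ⌈·⌉ = 898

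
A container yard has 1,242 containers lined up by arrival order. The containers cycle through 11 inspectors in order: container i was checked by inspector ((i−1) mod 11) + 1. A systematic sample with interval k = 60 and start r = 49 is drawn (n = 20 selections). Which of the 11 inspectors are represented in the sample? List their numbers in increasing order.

1, 2, 3, 4, 5, 6, 7, 8, 9, 10, 11

Consecutive selections differ by k = 60, so their inspector numbers differ by 60 mod 11 = 5.
gcd(60, 11) = 1, so the sample visits 11/1 = 11 distinct residues mod 11.
Start 49 is inspector 5; the inspectors hit are 1, 2, 3, 4, 5, 6, 7, 8, 9, 10, 11.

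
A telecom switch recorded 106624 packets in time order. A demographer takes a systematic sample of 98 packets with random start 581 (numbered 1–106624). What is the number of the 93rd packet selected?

k = 106624/98 = 1088
93rd selection = r + (93−1)·k = 581 + 92×1088 = 581 + 100096 = 100677

100677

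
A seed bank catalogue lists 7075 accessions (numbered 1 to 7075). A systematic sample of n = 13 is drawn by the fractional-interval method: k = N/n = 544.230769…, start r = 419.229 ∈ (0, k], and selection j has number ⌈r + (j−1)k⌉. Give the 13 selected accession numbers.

420, 964, 1508, 2052, 2597, 3141, 3685, 4229, 4774, 5318, 5862, 6406, 6950

j=1: r + 0k = 419.229 → ⌈·⌉ = 420
j=2: r + 1k = 963.459769… → ⌈·⌉ = 964
j=3: r + 2k = 1507.690538… → ⌈·⌉ = 1508
j=4: r + 3k = 2051.921307… → ⌈·⌉ = 2052
j=5: r + 4k = 2596.152076… → ⌈·⌉ = 2597
j=6: r + 5k = 3140.382846… → ⌈·⌉ = 3141
j=7: r + 6k = 3684.613615… → ⌈·⌉ = 3685
j=8: r + 7k = 4228.844384… → ⌈·⌉ = 4229
j=9: r + 8k = 4773.075153… → ⌈·⌉ = 4774
j=10: r + 9k = 5317.305923… → ⌈·⌉ = 5318
j=11: r + 10k = 5861.536692… → ⌈·⌉ = 5862
j=12: r + 11k = 6405.767461… → ⌈·⌉ = 6406
j=13: r + 12k = 6949.998230… → ⌈·⌉ = 6950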